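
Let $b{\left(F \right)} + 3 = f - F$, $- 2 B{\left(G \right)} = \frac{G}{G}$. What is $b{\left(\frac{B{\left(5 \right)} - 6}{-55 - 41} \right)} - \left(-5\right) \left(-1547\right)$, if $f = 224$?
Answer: $- \frac{1442701}{192} \approx -7514.1$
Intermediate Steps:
$B{\left(G \right)} = - \frac{1}{2}$ ($B{\left(G \right)} = - \frac{G \frac{1}{G}}{2} = \left(- \frac{1}{2}\right) 1 = - \frac{1}{2}$)
$b{\left(F \right)} = 221 - F$ ($b{\left(F \right)} = -3 - \left(-224 + F\right) = 221 - F$)
$b{\left(\frac{B{\left(5 \right)} - 6}{-55 - 41} \right)} - \left(-5\right) \left(-1547\right) = \left(221 - \frac{- \frac{1}{2} - 6}{-55 - 41}\right) - \left(-5\right) \left(-1547\right) = \left(221 - - \frac{13}{2 \left(-96\right)}\right) - 7735 = \left(221 - \left(- \frac{13}{2}\right) \left(- \frac{1}{96}\right)\right) - 7735 = \left(221 - \frac{13}{192}\right) - 7735 = \frac{42419}{192} - 7735 = - \frac{1442701}{192}$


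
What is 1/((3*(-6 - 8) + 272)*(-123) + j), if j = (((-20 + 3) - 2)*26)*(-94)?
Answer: 1/18146 ≈ 5.5109e-5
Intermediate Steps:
j = 46436 (j = ((-17 - 2)*26)*(-94) = -19*26*(-94) = -494*(-94) = 46436)
1/((3*(-6 - 8) + 272)*(-123) + j) = 1/((3*(-6 - 8) + 272)*(-123) + 46436) = 1/((3*(-14) + 272)*(-123) + 46436) = 1/((-42 + 272)*(-123) + 46436) = 1/(230*(-123) + 46436) = 1/(-28290 + 46436) = 1/18146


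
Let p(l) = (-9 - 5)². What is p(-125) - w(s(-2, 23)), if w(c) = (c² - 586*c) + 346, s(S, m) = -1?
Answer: -737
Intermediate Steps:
p(l) = 196 (p(l) = (-14)² = 196)
w(c) = 346 + c² - 586*c
p(-125) - w(s(-2, 23)) = 196 - (346 + (-1)² - 586*(-1)) = 196 - (346 + 1 + 586) = 196 - 1*933 = 196 - 933 = -737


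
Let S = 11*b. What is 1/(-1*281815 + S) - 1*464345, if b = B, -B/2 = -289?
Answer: -127907080666/275457 ≈ -4.6435e+5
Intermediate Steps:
B = 578 (B = -2*(-289) = 578)
b = 578
S = 6358 (S = 11*578 = 6358)
1/(-1*281815 + S) - 1*464345 = 1/(-1*281815 + 6358) - 1*464345 = 1/(-281815 + 6358) - 464345 = 1/(-275457) - 464345 = -1/275457 - 464345 = -127907080666/275457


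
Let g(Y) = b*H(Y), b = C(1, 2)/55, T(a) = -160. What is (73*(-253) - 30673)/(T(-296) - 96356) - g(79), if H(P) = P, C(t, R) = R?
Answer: -6273359/2654190 ≈ -2.3636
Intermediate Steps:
b = 2/55 ≈ 0.036364
g(Y) = 2*Y/55
(73*(-253) - 30673)/(T(-296) - 96356) - g(79) = (73*(-253) - 30673)/(-160 - 96356) - 2*79/55 = (-18469 - 30673)/(-96516) - 1*158/55 = -49142*(-1/96516) - 158/55 = 24571/48258 - 158/55 = -6273359/2654190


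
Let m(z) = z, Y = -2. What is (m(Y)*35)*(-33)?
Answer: 2310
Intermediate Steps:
(m(Y)*35)*(-33) = -2*35*(-33) = -70*(-33) = 2310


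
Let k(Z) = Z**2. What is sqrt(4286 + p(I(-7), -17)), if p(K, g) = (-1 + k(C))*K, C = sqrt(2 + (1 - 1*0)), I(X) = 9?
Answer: 4*sqrt(269) ≈ 65.605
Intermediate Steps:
C = sqrt(3) (C = sqrt(2 + (1 + 0)) = sqrt(2 + 1) = sqrt(3) ≈ 1.7320)
p(K, g) = 2*K (p(K, g) = (-1 + (sqrt(3))**2)*K = (-1 + 3)*K = 2*K)
sqrt(4286 + p(I(-7), -17)) = sqrt(4286 + 2*9) = sqrt(4286 + 18) = sqrt(4304) = 4*sqrt(269)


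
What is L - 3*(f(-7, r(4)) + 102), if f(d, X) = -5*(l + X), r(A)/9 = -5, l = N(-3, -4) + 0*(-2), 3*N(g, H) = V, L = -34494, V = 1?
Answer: -35470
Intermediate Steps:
N(g, H) = 1/3 (N(g, H) = (1/3)*1 = 1/3)
l = 1/3 (l = 1/3 + 0*(-2) = 1/3 + 0 = 1/3 ≈ 0.33333)
r(A) = -45 (r(A) = 9*(-5) = -45)
f(d, X) = -5/3 - 5*X (f(d, X) = -5*(1/3 + X) = -5/3 - 5*X)
L - 3*(f(-7, r(4)) + 102) = -34494 - 3*((-5/3 - 5*(-45)) + 102) = -34494 - 3*((-5/3 + 225) + 102) = -34494 - 3*(670/3 + 102) = -34494 - 3*976/3 = -34494 - 976 = -35470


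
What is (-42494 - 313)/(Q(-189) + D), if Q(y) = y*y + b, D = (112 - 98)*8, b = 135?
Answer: -42807/35968 ≈ -1.1901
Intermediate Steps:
D = 112 (D = 14*8 = 112)
Q(y) = 135 + y² (Q(y) = y*y + 135 = y² + 135 = 135 + y²)
(-42494 - 313)/(Q(-189) + D) = (-42494 - 313)/((135 + (-189)²) + 112) = -42807/((135 + 35721) + 112) = -42807/(35856 + 112) = -42807/35968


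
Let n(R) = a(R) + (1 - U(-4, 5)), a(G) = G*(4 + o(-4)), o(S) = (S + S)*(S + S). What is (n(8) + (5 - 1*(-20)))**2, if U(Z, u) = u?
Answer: 319225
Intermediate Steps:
o(S) = 4*S**2 (o(S) = (2*S)*(2*S) = 4*S**2)
a(G) = 68*G (a(G) = G*(4 + 4*(-4)**2) = G*(4 + 4*16) = G*(4 + 64) = G*68 = 68*G)
n(R) = -4 + 68*R (n(R) = 68*R + (1 - 1*5) = 68*R + (1 - 5) = 68*R - 4 = -4 + 68*R)
(n(8) + (5 - 1*(-20)))**2 = ((-4 + 68*8) + (5 - 1*(-20)))**2 = ((-4 + 544) + (5 + 20))**2 = (540 + 25)**2 = 565**2 = 319225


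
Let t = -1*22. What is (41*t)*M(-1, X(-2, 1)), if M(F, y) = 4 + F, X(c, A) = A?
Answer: -2706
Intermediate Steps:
t = -22
(41*t)*M(-1, X(-2, 1)) = (41*(-22))*(4 - 1) = -902*3 = -2706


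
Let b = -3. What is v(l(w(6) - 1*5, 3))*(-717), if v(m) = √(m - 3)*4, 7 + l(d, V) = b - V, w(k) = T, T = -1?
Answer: -11472*I ≈ -11472.0*I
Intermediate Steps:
w(k) = -1
l(d, V) = -10 - V (l(d, V) = -7 + (-3 - V) = -10 - V)
v(m) = 4*√(-3 + m) (v(m) = √(-3 + m)*4 = 4*√(-3 + m))
v(l(w(6) - 1*5, 3))*(-717) = (4*√(-3 + (-10 - 1*3)))*(-717) = (4*√(-3 + (-10 - 3)))*(-717) = (4*√(-3 - 13))*(-717) = (4*√(-16))*(-717) = (4*(4*I))*(-717) = (16*I)*(-717) = -11472*I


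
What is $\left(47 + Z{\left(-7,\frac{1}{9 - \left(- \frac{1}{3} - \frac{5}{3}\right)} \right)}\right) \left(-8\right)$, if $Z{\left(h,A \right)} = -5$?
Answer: $-336$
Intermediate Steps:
$\left(47 + Z{\left(-7,\frac{1}{9 - \left(- \frac{1}{3} - \frac{5}{3}\right)} \right)}\right) \left(-8\right) = \left(47 - 5\right) \left(-8\right) = 42 \left(-8\right) = -336$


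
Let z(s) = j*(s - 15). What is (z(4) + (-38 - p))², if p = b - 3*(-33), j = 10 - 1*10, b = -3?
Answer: 17956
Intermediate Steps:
j = 0 (j = 10 - 10 = 0)
p = 96 (p = -3 - 3*(-33) = -3 - 1*(-99) = -3 + 99 = 96)
z(s) = 0 (z(s) = 0*(s - 15) = 0*(-15 + s) = 0)
(z(4) + (-38 - p))² = (0 + (-38 - 1*96))² = (0 + (-38 - 96))² = (0 - 134)² = (-134)² = 17956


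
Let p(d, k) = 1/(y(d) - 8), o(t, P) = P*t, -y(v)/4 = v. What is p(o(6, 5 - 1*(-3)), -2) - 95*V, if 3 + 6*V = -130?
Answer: 1263497/600 ≈ 2105.8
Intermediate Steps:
y(v) = -4*v
p(d, k) = 1/(-8 - 4*d) (p(d, k) = 1/(-4*d - 8) = 1/(-8 - 4*d))
V = -133/6 (V = -1/2 + (1/6)*(-130) = -1/2 - 65/3 = -133/6 ≈ -22.167)
p(o(6, 5 - 1*(-3)), -2) - 95*V = -1/(8 + 4*((5 - 1*(-3))*6)) - 95*(-133/6) = -1/(8 + 4*((5 + 3)*6)) + 12635/6 = -1/(8 + 4*(8*6)) + 12635/6 = -1/(8 + 4*48) + 12635/6 = -1/(8 + 192) + 12635/6 = -1/200 + 12635/6 = 1263497/600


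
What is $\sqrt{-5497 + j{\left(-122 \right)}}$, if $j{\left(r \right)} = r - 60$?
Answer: $3 i \sqrt{631} \approx 75.359 i$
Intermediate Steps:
$j{\left(r \right)} = -60 + r$
$\sqrt{-5497 + j{\left(-122 \right)}} = \sqrt{-5497 - 182} = \sqrt{-5679} = 3 i \sqrt{631}$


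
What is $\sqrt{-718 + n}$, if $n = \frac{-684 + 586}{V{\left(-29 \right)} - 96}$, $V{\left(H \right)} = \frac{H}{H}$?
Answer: $\frac{12 i \sqrt{44935}}{95} \approx 26.776 i$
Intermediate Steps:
$V{\left(H \right)} = 1$
$n = \frac{98}{95}$ ($n = \frac{-684 + 586}{1 - 96} = - \frac{98}{-95} = \left(-98\right) \left(- \frac{1}{95}\right) = \frac{98}{95} \approx 1.0316$)
$\sqrt{-718 + n} = \sqrt{-718 + \frac{98}{95}} = \sqrt{- \frac{68112}{95}} = \frac{12 i \sqrt{44935}}{95}$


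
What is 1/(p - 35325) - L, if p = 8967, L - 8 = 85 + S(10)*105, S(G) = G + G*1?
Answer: -57803095/26358 ≈ -2193.0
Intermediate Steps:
S(G) = 2*G (S(G) = G + G = 2*G)
L = 2193 (L = 8 + (85 + (2*10)*105) = 8 + (85 + 20*105) = 8 + (85 + 2100) = 8 + 2185 = 2193)
1/(p - 35325) - L = 1/(8967 - 35325) - 1*2193 = 1/(-26358) - 2193 = -1/26358 - 2193 = -57803095/26358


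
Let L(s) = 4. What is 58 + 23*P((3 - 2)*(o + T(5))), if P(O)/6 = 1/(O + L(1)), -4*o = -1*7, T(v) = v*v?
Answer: 2562/41 ≈ 62.488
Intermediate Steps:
T(v) = v**2
o = 7/4 (o = -(-1)*7/4 = -1/4*(-7) = 7/4 ≈ 1.7500)
P(O) = 6/(4 + O) (P(O) = 6/(O + 4) = 6/(4 + O))
58 + 23*P((3 - 2)*(o + T(5))) = 58 + 23*(6/(4 + (3 - 2)*(7/4 + 5**2))) = 58 + 23*(6/(4 + 1*(7/4 + 25))) = 58 + 23*(6/(4 + 1*(107/4))) = 58 + 23*(6/(4 + 107/4)) = 58 + 23*(6/(123/4)) = 58 + 23*(6*(4/123)) = 58 + 23*(8/41) = 58 + 184/41 = 2562/41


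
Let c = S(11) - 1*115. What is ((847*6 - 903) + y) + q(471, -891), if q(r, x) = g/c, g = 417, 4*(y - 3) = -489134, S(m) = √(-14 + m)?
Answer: -1562294597/13228 - 417*I*√3/13228 ≈ -1.1811e+5 - 0.054601*I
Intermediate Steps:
c = -115 + I*√3 (c = √(-14 + 11) - 1*115 = √(-3) - 115 = I*√3 - 115 = -115 + I*√3 ≈ -115.0 + 1.732*I)
y = -244561/2 (y = 3 + (¼)*(-489134) = 3 - 244567/2 = -244561/2 ≈ -1.2228e+5)
q(r, x) = 417/(-115 + I*√3)
((847*6 - 903) + y) + q(471, -891) = ((847*6 - 903) - 244561/2) + (-47955/13228 - 417*I*√3/13228) = ((5082 - 903) - 244561/2) + (-47955/13228 - 417*I*√3/13228) = (4179 - 244561/2) + (-47955/13228 - 417*I*√3/13228) = -236203/2 + (-47955/13228 - 417*I*√3/13228) = -1562294597/13228 - 417*I*√3/13228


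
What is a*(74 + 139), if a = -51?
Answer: -10863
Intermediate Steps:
a*(74 + 139) = -51*(74 + 139) = -51*213 = -10863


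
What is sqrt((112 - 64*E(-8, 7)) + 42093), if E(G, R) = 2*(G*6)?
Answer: sqrt(48349) ≈ 219.88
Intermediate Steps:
E(G, R) = 12*G (E(G, R) = 2*(6*G) = 12*G)
sqrt((112 - 64*E(-8, 7)) + 42093) = sqrt((112 - 768*(-8)) + 42093) = sqrt((112 - 64*(-96)) + 42093) = sqrt((112 + 6144) + 42093) = sqrt(6256 + 42093) = sqrt(48349)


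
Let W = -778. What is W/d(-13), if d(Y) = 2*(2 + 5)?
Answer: -389/7 ≈ -55.571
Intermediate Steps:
d(Y) = 14 (d(Y) = 2*7 = 14)
W/d(-13) = -778/14 = -778*1/14 = -389/7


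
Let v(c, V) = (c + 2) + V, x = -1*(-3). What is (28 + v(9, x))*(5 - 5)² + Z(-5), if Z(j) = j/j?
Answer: 1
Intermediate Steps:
x = 3
v(c, V) = 2 + V + c (v(c, V) = (2 + c) + V = 2 + V + c)
Z(j) = 1
(28 + v(9, x))*(5 - 5)² + Z(-5) = (28 + (2 + 3 + 9))*(5 - 5)² + 1 = (28 + 14)*0² + 1 = 42*0 + 1 = 0 + 1 = 1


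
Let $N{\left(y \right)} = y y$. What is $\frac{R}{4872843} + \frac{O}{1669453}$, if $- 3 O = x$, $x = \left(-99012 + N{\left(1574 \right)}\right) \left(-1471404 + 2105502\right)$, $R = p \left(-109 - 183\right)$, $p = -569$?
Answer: $- \frac{2449706648123848588}{8134982364879} \approx -3.0113 \cdot 10^{5}$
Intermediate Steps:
$N{\left(y \right)} = y^{2}$
$R = 166148$ ($R = - 569 \left(-109 - 183\right) = \left(-569\right) \left(-292\right) = 166148$)
$x = 1508179265472$ ($x = \left(-99012 + 1574^{2}\right) \left(-1471404 + 2105502\right) = \left(-99012 + 2477476\right) 634098 = 2378464 \cdot 634098 = 1508179265472$)
$O = -502726421824$ ($O = \left(- \frac{1}{3}\right) 1508179265472 = -502726421824$)
$\frac{R}{4872843} + \frac{O}{1669453} = \frac{166148}{4872843} - \frac{502726421824}{1669453} = - \frac{2449706648123848588}{8134982364879}$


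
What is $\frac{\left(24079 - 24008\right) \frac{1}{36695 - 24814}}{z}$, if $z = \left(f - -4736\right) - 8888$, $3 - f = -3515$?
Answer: $- \frac{71}{7532554} \approx -9.4258 \cdot 10^{-6}$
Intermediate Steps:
$f = 3518$ ($f = 3 - -3515 = 3 + 3515 = 3518$)
$z = -634$ ($z = \left(3518 - -4736\right) - 8888 = \left(3518 + 4736\right) - 8888 = 8254 - 8888 = -634$)
$\frac{\left(24079 - 24008\right) \frac{1}{36695 - 24814}}{z} = \frac{\left(24079 - 24008\right) \frac{1}{36695 - 24814}}{-634} = \frac{71}{11881} \left(- \frac{1}{634}\right) = - \frac{71}{7532554}$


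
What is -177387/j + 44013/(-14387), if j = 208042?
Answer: -11708619315/2993100254 ≈ -3.9119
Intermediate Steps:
-177387/j + 44013/(-14387) = -177387/208042 + 44013/(-14387) = -177387*1/208042 + 44013*(-1/14387) = -177387/208042 - 44013/14387 = -11708619315/2993100254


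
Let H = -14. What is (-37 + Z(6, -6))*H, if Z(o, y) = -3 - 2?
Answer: 588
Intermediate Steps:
Z(o, y) = -5
(-37 + Z(6, -6))*H = (-37 - 5)*(-14) = -42*(-14) = 588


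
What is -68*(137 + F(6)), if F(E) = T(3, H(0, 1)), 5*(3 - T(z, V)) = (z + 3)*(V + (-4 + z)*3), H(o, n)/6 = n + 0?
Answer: -46376/5 ≈ -9275.2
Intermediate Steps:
H(o, n) = 6*n (H(o, n) = 6*(n + 0) = 6*n)
T(z, V) = 3 - (3 + z)*(-12 + V + 3*z)/5 (T(z, V) = 3 - (z + 3)*(V + (-4 + z)*3)/5 = 3 - (3 + z)*(V + (-12 + 3*z))/5 = 3 - (3 + z)*(-12 + V + 3*z)/5)
F(E) = -⅗ (F(E) = 51/5 - 18/5 - ⅗*3² + (⅗)*3 - ⅕*6*1*3 = 51/5 - ⅗*6 - ⅗*9 + 9/5 - ⅕*6*3 = 51/5 - 18/5 - 27/5 + 9/5 - 18/5 = -⅗)
-68*(137 + F(6)) = -68*(137 - ⅗) = -68*682/5 = -46376/5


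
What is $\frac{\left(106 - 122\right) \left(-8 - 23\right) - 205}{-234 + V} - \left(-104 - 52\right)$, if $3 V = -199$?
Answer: $\frac{139683}{901} \approx 155.03$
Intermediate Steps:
$V = - \frac{199}{3}$ ($V = \frac{1}{3} \left(-199\right) = - \frac{199}{3} \approx -66.333$)
$\frac{\left(106 - 122\right) \left(-8 - 23\right) - 205}{-234 + V} - \left(-104 - 52\right) = \frac{\left(106 - 122\right) \left(-8 - 23\right) - 205}{-234 - \frac{199}{3}} - \left(-104 - 52\right) = \frac{\left(-16\right) \left(-31\right) - 205}{- \frac{901}{3}} - \left(-104 - 52\right) = \left(496 - 205\right) \left(- \frac{3}{901}\right) - -156 = 291 \left(- \frac{3}{901}\right) + 156 = - \frac{873}{901} + 156 = \frac{139683}{901}$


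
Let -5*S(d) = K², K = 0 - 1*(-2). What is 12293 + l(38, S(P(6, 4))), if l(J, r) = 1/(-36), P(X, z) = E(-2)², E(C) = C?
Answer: 442547/36 ≈ 12293.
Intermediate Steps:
K = 2 (K = 0 + 2 = 2)
P(X, z) = 4 (P(X, z) = (-2)² = 4)
S(d) = -⅘ (S(d) = -⅕*2² = -⅕*4 = -⅘)
l(J, r) = -1/36
12293 + l(38, S(P(6, 4))) = 12293 - 1/36 = 442547/36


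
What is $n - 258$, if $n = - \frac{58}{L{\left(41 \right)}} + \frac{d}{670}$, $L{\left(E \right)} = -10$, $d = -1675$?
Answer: $- \frac{2547}{10} \approx -254.7$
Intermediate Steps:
$n = \frac{33}{10}$ ($n = - \frac{58}{-10} - \frac{1675}{670} = \left(-58\right) \left(- \frac{1}{10}\right) - \frac{5}{2} = \frac{29}{5} - \frac{5}{2} = \frac{33}{10} \approx 3.3$)
$n - 258 = \frac{33}{10} - 258 = - \frac{2547}{10}$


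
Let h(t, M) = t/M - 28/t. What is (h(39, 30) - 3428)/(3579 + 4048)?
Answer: -1336693/2974530 ≈ -0.44938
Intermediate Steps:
h(t, M) = -28/t + t/M
(h(39, 30) - 3428)/(3579 + 4048) = ((-28/39 + 39/30) - 3428)/(3579 + 4048) = ((-28*1/39 + 39*(1/30)) - 3428)/7627 = ((-28/39 + 13/10) - 3428)*(1/7627) = (227/390 - 3428)*(1/7627) = -1336693/390*1/7627 = -1336693/2974530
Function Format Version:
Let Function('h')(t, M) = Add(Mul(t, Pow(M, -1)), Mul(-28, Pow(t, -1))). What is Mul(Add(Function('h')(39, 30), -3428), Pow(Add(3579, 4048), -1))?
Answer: Rational(-1336693, 2974530) ≈ -0.44938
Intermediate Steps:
Function('h')(t, M) = Add(Mul(-28, Pow(t, -1)), Mul(t, Pow(M, -1)))
Mul(Add(Function('h')(39, 30), -3428), Pow(Add(3579, 4048), -1)) = Mul(Add(Add(Mul(-28, Pow(39, -1)), Mul(39, Pow(30, -1))), -3428), Pow(Add(3579, 4048), -1)) = Mul(Add(Add(Mul(-28, Rational(1, 39)), Mul(39, Rational(1, 30))), -3428), Pow(7627, -1)) = Mul(Add(Add(Rational(-28, 39), Rational(13, 10)), -3428), Rational(1, 7627)) = Mul(Add(Rational(227, 390), -3428), Rational(1, 7627)) = Mul(Rational(-1336693, 390), Rational(1, 7627)) = Rational(-1336693, 2974530)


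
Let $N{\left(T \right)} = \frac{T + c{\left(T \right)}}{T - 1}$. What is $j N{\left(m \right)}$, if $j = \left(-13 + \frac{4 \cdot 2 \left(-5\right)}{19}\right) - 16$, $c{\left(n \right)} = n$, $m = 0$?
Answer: $0$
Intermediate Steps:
$N{\left(T \right)} = \frac{2 T}{-1 + T}$ ($N{\left(T \right)} = \frac{T + T}{T - 1} = \frac{2 T}{-1 + T}$)
$j = - \frac{591}{19}$ ($j = \left(-13 + 8 \left(-5\right) \frac{1}{19}\right) - 16 = \left(-13 - \frac{40}{19}\right) - 16 = - \frac{287}{19} - 16 = - \frac{591}{19} \approx -31.105$)
$j N{\left(m \right)} = - \frac{591 \cdot 2 \cdot 0 \frac{1}{-1 + 0}}{19} = - \frac{591 \cdot 2 \cdot 0 \frac{1}{-1}}{19} = - \frac{591 \cdot 2 \cdot 0 \left(-1\right)}{19} = \left(- \frac{591}{19}\right) 0 = 0$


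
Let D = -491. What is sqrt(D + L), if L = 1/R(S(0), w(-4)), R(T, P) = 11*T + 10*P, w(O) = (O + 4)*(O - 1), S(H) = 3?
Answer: I*sqrt(534666)/33 ≈ 22.158*I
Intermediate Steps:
w(O) = (-1 + O)*(4 + O) (w(O) = (4 + O)*(-1 + O) = (-1 + O)*(4 + O))
R(T, P) = 10*P + 11*T
L = 1/33 (L = 1/(10*(-4 + (-4)**2 + 3*(-4)) + 11*3) = 1/(10*(-4 + 16 - 12) + 33) = 1/(10*0 + 33) = 1/(0 + 33) = 1/33 ≈ 0.030303)
sqrt(D + L) = sqrt(-491 + 1/33) = sqrt(-16202/33) = I*sqrt(534666)/33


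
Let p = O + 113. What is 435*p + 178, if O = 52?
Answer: 71953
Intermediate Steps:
p = 165 (p = 52 + 113 = 165)
435*p + 178 = 435*165 + 178 = 71775 + 178 = 71953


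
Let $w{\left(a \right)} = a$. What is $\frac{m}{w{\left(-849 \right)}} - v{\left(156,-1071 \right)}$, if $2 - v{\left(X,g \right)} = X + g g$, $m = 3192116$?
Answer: $\frac{970776439}{849} \approx 1.1434 \cdot 10^{6}$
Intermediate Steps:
$v{\left(X,g \right)} = 2 - X - g^{2}$ ($v{\left(X,g \right)} = 2 - \left(X + g g\right) = 2 - \left(X + g^{2}\right) = 2 - X - g^{2}$)
$\frac{m}{w{\left(-849 \right)}} - v{\left(156,-1071 \right)} = \frac{3192116}{-849} - \left(2 - 156 - \left(-1071\right)^{2}\right) = 3192116 \left(- \frac{1}{849}\right) - \left(2 - 156 - 1147041\right) = - \frac{3192116}{849} - \left(2 - 156 - 1147041\right) = - \frac{3192116}{849} - -1147195 = - \frac{3192116}{849} + 1147195 = \frac{970776439}{849}$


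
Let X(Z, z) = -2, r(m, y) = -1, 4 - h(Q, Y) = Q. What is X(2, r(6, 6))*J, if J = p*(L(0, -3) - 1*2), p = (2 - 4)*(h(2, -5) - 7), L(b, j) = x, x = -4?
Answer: 120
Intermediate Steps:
h(Q, Y) = 4 - Q
L(b, j) = -4
p = 10 (p = (2 - 4)*((4 - 1*2) - 7) = -2*((4 - 2) - 7) = -2*(2 - 7) = -2*(-5) = 10)
J = -60 (J = 10*(-4 - 1*2) = 10*(-4 - 2) = 10*(-6) = -60)
X(2, r(6, 6))*J = -2*(-60) = 120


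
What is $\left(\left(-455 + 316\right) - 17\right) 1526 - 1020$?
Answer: $-239076$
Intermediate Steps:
$\left(\left(-455 + 316\right) - 17\right) 1526 - 1020 = \left(-139 - 17\right) 1526 - 1020 = \left(-156\right) 1526 - 1020 = -238056 - 1020 = -239076$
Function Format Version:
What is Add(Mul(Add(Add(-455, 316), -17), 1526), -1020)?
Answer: -239076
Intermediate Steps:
Add(Mul(Add(Add(-455, 316), -17), 1526), -1020) = Add(Mul(Add(-139, -17), 1526), -1020) = Add(Mul(-156, 1526), -1020) = Add(-238056, -1020) = -239076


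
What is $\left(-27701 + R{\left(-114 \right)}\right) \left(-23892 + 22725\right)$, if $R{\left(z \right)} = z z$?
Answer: $17160735$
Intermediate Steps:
$R{\left(z \right)} = z^{2}$
$\left(-27701 + R{\left(-114 \right)}\right) \left(-23892 + 22725\right) = \left(-27701 + \left(-114\right)^{2}\right) \left(-23892 + 22725\right) = \left(-27701 + 12996\right) \left(-1167\right) = \left(-14705\right) \left(-1167\right) = 17160735$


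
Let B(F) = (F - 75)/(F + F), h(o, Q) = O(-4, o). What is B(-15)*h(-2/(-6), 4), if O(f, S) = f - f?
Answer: 0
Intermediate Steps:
O(f, S) = 0
h(o, Q) = 0
B(F) = (-75 + F)/(2*F) (B(F) = (-75 + F)/((2*F)) = (-75 + F)*(1/(2*F)) = (-75 + F)/(2*F))
B(-15)*h(-2/(-6), 4) = ((1/2)*(-75 - 15)/(-15))*0 = ((1/2)*(-1/15)*(-90))*0 = 3*0 = 0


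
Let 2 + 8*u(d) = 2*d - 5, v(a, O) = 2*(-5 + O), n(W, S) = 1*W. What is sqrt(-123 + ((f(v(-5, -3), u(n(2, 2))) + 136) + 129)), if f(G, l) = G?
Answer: 3*sqrt(14) ≈ 11.225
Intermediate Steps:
n(W, S) = W
v(a, O) = -10 + 2*O
u(d) = -7/8 + d/4 (u(d) = -1/4 + (2*d - 5)/8 = -1/4 + (-5 + 2*d)/8 = -1/4 + (-5/8 + d/4) = -7/8 + d/4)
sqrt(-123 + ((f(v(-5, -3), u(n(2, 2))) + 136) + 129)) = sqrt(-123 + (((-10 + 2*(-3)) + 136) + 129)) = sqrt(-123 + (((-10 - 6) + 136) + 129)) = sqrt(-123 + ((-16 + 136) + 129)) = sqrt(-123 + (120 + 129)) = sqrt(-123 + 249) = sqrt(126) = 3*sqrt(14)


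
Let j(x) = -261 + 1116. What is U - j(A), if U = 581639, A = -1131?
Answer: 580784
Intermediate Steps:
j(x) = 855
U - j(A) = 581639 - 1*855 = 581639 - 855 = 580784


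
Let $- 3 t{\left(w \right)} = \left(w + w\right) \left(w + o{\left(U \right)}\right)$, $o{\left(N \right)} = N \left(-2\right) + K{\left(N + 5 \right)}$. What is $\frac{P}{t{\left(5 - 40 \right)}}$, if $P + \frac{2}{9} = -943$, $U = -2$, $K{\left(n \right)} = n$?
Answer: $\frac{8489}{5880} \approx 1.4437$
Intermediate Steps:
$o{\left(N \right)} = 5 - N$ ($o{\left(N \right)} = N \left(-2\right) + \left(N + 5\right) = - 2 N + \left(5 + N\right) = 5 - N$)
$t{\left(w \right)} = - \frac{2 w \left(7 + w\right)}{3}$ ($t{\left(w \right)} = - \frac{\left(w + w\right) \left(w + \left(5 - -2\right)\right)}{3} = - \frac{2 w \left(w + \left(5 + 2\right)\right)}{3} = - \frac{2 w \left(w + 7\right)}{3} = - \frac{2 w \left(7 + w\right)}{3}$)
$P = - \frac{8489}{9}$ ($P = - \frac{2}{9} - 943 = - \frac{8489}{9} \approx -943.22$)
$\frac{P}{t{\left(5 - 40 \right)}} = - \frac{8489}{9 \left(- \frac{2 \left(5 - 40\right) \left(7 + \left(5 - 40\right)\right)}{3}\right)} = - \frac{8489}{9 \left(\left(- \frac{2}{3}\right) \left(-35\right) \left(7 - 35\right)\right)} = - \frac{8489}{9 \left(\left(- \frac{2}{3}\right) \left(-35\right) \left(-28\right)\right)} = - \frac{8489}{9 \left(- \frac{1960}{3}\right)} = \left(- \frac{8489}{9}\right) \left(- \frac{3}{1960}\right) = \frac{8489}{5880}$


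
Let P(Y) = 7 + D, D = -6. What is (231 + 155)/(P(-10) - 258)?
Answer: -386/257 ≈ -1.5019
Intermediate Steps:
P(Y) = 1 (P(Y) = 7 - 6 = 1)
(231 + 155)/(P(-10) - 258) = (231 + 155)/(1 - 258) = 386/(-257) = 386*(-1/257) = -386/257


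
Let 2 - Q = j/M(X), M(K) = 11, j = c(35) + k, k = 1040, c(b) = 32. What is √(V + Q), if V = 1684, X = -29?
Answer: √192214/11 ≈ 39.857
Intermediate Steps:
j = 1072 (j = 32 + 1040 = 1072)
Q = -1050/11 (Q = 2 - 1072/11 = -1050/11 ≈ -95.455)
√(V + Q) = √(1684 - 1050/11) = √(17474/11) = √192214/11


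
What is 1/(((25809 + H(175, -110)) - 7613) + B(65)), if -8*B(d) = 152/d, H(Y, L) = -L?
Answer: 65/1189871 ≈ 5.4628e-5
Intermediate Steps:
B(d) = -19/d
1/(((25809 + H(175, -110)) - 7613) + B(65)) = 1/(((25809 - 1*(-110)) - 7613) - 19/65) = 1/(((25809 + 110) - 7613) - 19*1/65) = 1/((25919 - 7613) - 19/65) = 1/(18306 - 19/65) = 1/(1189871/65) = 65/1189871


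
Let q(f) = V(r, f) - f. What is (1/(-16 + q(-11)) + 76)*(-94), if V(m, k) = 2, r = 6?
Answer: -21338/3 ≈ -7112.7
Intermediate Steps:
q(f) = 2 - f
(1/(-16 + q(-11)) + 76)*(-94) = (1/(-16 + (2 - 1*(-11))) + 76)*(-94) = (1/(-16 + (2 + 11)) + 76)*(-94) = (1/(-16 + 13) + 76)*(-94) = (1/(-3) + 76)*(-94) = (-⅓ + 76)*(-94) = (227/3)*(-94) = -21338/3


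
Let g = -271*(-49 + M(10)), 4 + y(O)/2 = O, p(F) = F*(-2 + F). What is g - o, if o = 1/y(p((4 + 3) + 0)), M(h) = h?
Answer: 655277/62 ≈ 10569.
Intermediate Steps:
y(O) = -8 + 2*O
o = 1/62 (o = 1/(-8 + 2*(((4 + 3) + 0)*(-2 + ((4 + 3) + 0)))) = 1/(-8 + 2*((7 + 0)*(-2 + (7 + 0)))) = 1/(-8 + 2*(7*(-2 + 7))) = 1/(-8 + 2*(7*5)) = 1/(-8 + 2*35) = 1/(-8 + 70) = 1/62 ≈ 0.016129)
g = 10569 (g = -271*(-49 + 10) = -271*(-39) = 10569)
g - o = 10569 - 1*1/62 = 10569 - 1/62 = 655277/62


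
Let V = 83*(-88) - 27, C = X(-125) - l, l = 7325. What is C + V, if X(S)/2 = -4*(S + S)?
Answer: -12656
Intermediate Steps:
X(S) = -16*S (X(S) = 2*(-4*(S + S)) = 2*(-8*S) = -16*S)
C = -5325 (C = -16*(-125) - 1*7325 = 2000 - 7325 = -5325)
V = -7331 (V = -7304 - 27 = -7331)
C + V = -5325 - 7331 = -12656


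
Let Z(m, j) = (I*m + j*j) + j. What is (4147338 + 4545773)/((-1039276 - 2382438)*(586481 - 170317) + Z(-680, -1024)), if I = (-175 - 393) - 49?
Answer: -8693111/1423992717984 ≈ -6.1047e-6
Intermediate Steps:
I = -617 (I = -568 - 49 = -617)
Z(m, j) = j + j² - 617*m (Z(m, j) = (-617*m + j*j) + j = (-617*m + j²) + j = (j² - 617*m) + j = j + j² - 617*m)
(4147338 + 4545773)/((-1039276 - 2382438)*(586481 - 170317) + Z(-680, -1024)) = (4147338 + 4545773)/((-1039276 - 2382438)*(586481 - 170317) + (-1024 + (-1024)² - 617*(-680))) = 8693111/(-3421714*416164 + (-1024 + 1048576 + 419560)) = 8693111/(-1423994185096 + 1467112) = 8693111/(-1423992717984) = 8693111*(-1/1423992717984) = -8693111/1423992717984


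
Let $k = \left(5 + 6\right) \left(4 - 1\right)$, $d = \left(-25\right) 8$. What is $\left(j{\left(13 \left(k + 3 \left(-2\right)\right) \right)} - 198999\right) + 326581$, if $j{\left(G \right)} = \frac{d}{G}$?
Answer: $\frac{44781082}{351} \approx 1.2758 \cdot 10^{5}$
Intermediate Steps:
$d = -200$
$k = 33$ ($k = 11 \cdot 3 = 33$)
$j{\left(G \right)} = - \frac{200}{G}$
$\left(j{\left(13 \left(k + 3 \left(-2\right)\right) \right)} - 198999\right) + 326581 = \left(- \frac{200}{13 \left(33 + 3 \left(-2\right)\right)} - 198999\right) + 326581 = \left(- \frac{200}{13 \left(33 - 6\right)} - 198999\right) + 326581 = \left(- \frac{200}{13 \cdot 27} - 198999\right) + 326581 = \left(- \frac{200}{351} - 198999\right) + 326581 = - \frac{69848849}{351} + 326581 = \frac{44781082}{351}$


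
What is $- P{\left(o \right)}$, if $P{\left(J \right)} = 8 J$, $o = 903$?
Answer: $-7224$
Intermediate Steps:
$- P{\left(o \right)} = - 8 \cdot 903 = \left(-1\right) 7224 = -7224$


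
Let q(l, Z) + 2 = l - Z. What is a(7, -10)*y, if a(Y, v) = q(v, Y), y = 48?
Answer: -912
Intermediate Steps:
q(l, Z) = -2 + l - Z (q(l, Z) = -2 + (l - Z) = -2 + l - Z)
a(Y, v) = -2 + v - Y
a(7, -10)*y = (-2 - 10 - 1*7)*48 = (-2 - 10 - 7)*48 = -19*48 = -912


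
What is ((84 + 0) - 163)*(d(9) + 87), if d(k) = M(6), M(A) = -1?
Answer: -6794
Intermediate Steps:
d(k) = -1
((84 + 0) - 163)*(d(9) + 87) = ((84 + 0) - 163)*(-1 + 87) = (84 - 163)*86 = -79*86 = -6794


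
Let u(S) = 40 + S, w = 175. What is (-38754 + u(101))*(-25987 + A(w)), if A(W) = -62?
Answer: 1005830037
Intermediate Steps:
(-38754 + u(101))*(-25987 + A(w)) = (-38754 + (40 + 101))*(-25987 - 62) = (-38754 + 141)*(-26049) = -38613*(-26049) = 1005830037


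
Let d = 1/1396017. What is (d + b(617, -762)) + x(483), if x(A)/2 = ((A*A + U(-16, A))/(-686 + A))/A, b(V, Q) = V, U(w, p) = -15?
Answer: 3990593374414/6518003373 ≈ 612.24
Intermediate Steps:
x(A) = 2*(-15 + A**2)/(A*(-686 + A)) (x(A) = 2*(((A*A - 15)/(-686 + A))/A) = 2*(((A**2 - 15)/(-686 + A))/A) = 2*(((-15 + A**2)/(-686 + A))/A) = 2*((-15 + A**2)/(A*(-686 + A))) = 2*(-15 + A**2)/(A*(-686 + A)))
d = 1/1396017 ≈ 7.1632e-7
(d + b(617, -762)) + x(483) = (1/1396017 + 617) + 2*(-15 + 483**2)/(483*(-686 + 483)) = 861342490/1396017 + 2*(1/483)*(-15 + 233289)/(-203) = 861342490/1396017 + 2*(1/483)*(-1/203)*233274 = 861342490/1396017 - 155516/32683 = 3990593374414/6518003373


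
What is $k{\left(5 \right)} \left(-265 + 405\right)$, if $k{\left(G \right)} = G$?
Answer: $700$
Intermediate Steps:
$k{\left(5 \right)} \left(-265 + 405\right) = 5 \left(-265 + 405\right) = 5 \cdot 140 = 700$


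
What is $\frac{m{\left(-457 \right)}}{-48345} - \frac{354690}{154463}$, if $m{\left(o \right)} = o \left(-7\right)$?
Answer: $- \frac{17641615187}{7467513735} \approx -2.3624$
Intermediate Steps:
$m{\left(o \right)} = - 7 o$
$\frac{m{\left(-457 \right)}}{-48345} - \frac{354690}{154463} = \frac{\left(-7\right) \left(-457\right)}{-48345} - \frac{354690}{154463} = 3199 \left(- \frac{1}{48345}\right) - \frac{354690}{154463} = - \frac{3199}{48345} - \frac{354690}{154463} = - \frac{17641615187}{7467513735}$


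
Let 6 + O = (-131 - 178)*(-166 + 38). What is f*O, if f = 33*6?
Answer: 7830108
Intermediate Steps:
O = 39546 (O = -6 + (-131 - 178)*(-166 + 38) = -6 - 309*(-128) = -6 + 39552 = 39546)
f = 198
f*O = 198*39546 = 7830108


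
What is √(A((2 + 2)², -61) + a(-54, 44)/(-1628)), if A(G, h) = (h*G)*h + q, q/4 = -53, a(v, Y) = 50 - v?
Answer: √9826950694/407 ≈ 243.56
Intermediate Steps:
q = -212 (q = 4*(-53) = -212)
A(G, h) = -212 + G*h² (A(G, h) = (h*G)*h - 212 = (G*h)*h - 212 = G*h² - 212 = -212 + G*h²)
√(A((2 + 2)², -61) + a(-54, 44)/(-1628)) = √((-212 + (2 + 2)²*(-61)²) + (50 - 1*(-54))/(-1628)) = √((-212 + 4²*3721) + (50 + 54)*(-1/1628)) = √((-212 + 16*3721) + 104*(-1/1628)) = √((-212 + 59536) - 26/407) = √(59324 - 26/407) = √(24144842/407) = √9826950694/407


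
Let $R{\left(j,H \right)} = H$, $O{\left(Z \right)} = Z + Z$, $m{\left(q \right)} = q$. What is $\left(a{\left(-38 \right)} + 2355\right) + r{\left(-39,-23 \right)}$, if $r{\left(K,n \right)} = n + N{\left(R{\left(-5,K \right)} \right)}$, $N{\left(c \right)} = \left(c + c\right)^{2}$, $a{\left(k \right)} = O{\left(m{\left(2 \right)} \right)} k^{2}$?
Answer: $14192$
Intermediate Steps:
$O{\left(Z \right)} = 2 Z$
$a{\left(k \right)} = 4 k^{2}$ ($a{\left(k \right)} = 2 \cdot 2 k^{2} = 4 k^{2}$)
$N{\left(c \right)} = 4 c^{2}$ ($N{\left(c \right)} = \left(2 c\right)^{2} = 4 c^{2}$)
$r{\left(K,n \right)} = n + 4 K^{2}$
$\left(a{\left(-38 \right)} + 2355\right) + r{\left(-39,-23 \right)} = \left(4 \left(-38\right)^{2} + 2355\right) - \left(23 - 4 \left(-39\right)^{2}\right) = \left(4 \cdot 1444 + 2355\right) + \left(-23 + 4 \cdot 1521\right) = \left(5776 + 2355\right) + \left(-23 + 6084\right) = 8131 + 6061 = 14192$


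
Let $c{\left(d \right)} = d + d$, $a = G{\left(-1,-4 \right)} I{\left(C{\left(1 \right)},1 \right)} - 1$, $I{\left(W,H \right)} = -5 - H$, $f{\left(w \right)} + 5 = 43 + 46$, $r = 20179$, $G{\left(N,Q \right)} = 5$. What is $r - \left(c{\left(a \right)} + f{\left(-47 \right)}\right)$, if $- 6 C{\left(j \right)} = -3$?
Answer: $20157$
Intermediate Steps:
$f{\left(w \right)} = 84$ ($f{\left(w \right)} = -5 + \left(43 + 46\right) = -5 + 89 = 84$)
$C{\left(j \right)} = \frac{1}{2}$ ($C{\left(j \right)} = \left(- \frac{1}{6}\right) \left(-3\right) = \frac{1}{2}$)
$a = -31$ ($a = 5 \left(-5 - 1\right) - 1 = 5 \left(-6\right) - 1 = -30 - 1 = -31$)
$c{\left(d \right)} = 2 d$
$r - \left(c{\left(a \right)} + f{\left(-47 \right)}\right) = 20179 - \left(2 \left(-31\right) + 84\right) = 20179 - \left(-62 + 84\right) = 20179 - 22 = 20157$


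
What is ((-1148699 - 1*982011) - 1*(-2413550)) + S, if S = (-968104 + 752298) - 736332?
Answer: -669298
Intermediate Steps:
S = -952138 (S = -215806 - 736332 = -952138)
((-1148699 - 1*982011) - 1*(-2413550)) + S = ((-1148699 - 1*982011) - 1*(-2413550)) - 952138 = ((-1148699 - 982011) + 2413550) - 952138 = (-2130710 + 2413550) - 952138 = 282840 - 952138 = -669298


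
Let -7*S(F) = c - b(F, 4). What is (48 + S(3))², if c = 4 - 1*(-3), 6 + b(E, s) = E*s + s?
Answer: 114921/49 ≈ 2345.3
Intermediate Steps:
b(E, s) = -6 + s + E*s (b(E, s) = -6 + (E*s + s) = -6 + (s + E*s) = -6 + s + E*s)
c = 7 (c = 4 + 3 = 7)
S(F) = -9/7 + 4*F/7 (S(F) = -(7 - (-6 + 4 + F*4))/7 = -(7 - (-6 + 4 + 4*F))/7 = -(7 - (-2 + 4*F))/7 = -(7 + (2 - 4*F))/7 = -(9 - 4*F)/7 = -9/7 + 4*F/7)
(48 + S(3))² = (48 + (-9/7 + (4/7)*3))² = (48 + (-9/7 + 12/7))² = (48 + 3/7)² = (339/7)² = 114921/49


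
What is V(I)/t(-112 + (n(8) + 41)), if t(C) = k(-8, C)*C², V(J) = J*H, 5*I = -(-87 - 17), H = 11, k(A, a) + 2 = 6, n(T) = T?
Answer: 286/19845 ≈ 0.014412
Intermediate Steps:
k(A, a) = 4 (k(A, a) = -2 + 6 = 4)
I = 104/5 (I = (-(-87 - 17))/5 = (-1*(-104))/5 = (⅕)*104 = 104/5 ≈ 20.800)
V(J) = 11*J (V(J) = J*11 = 11*J)
t(C) = 4*C²
V(I)/t(-112 + (n(8) + 41)) = (11*(104/5))/((4*(-112 + (8 + 41))²)) = 1144/(5*((4*(-112 + 49)²))) = 1144/(5*((4*(-63)²))) = 1144/(5*((4*3969))) = (1144/5)/15876 = (1144/5)*(1/15876) = 286/19845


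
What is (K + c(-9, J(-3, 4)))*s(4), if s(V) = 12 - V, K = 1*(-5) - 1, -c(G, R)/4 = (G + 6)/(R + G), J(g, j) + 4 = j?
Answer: -176/3 ≈ -58.667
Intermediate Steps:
J(g, j) = -4 + j
c(G, R) = -4*(6 + G)/(G + R) (c(G, R) = -4*(G + 6)/(R + G) = -4*(6 + G)/(G + R))
K = -6 (K = -5 - 1 = -6)
(K + c(-9, J(-3, 4)))*s(4) = (-6 + 4*(-6 - 1*(-9))/(-9 + (-4 + 4)))*(12 - 1*4) = (-6 + 4*(-6 + 9)/(-9 + 0))*(12 - 4) = (-6 + 4*3/(-9))*8 = (-6 + 4*(-1/9)*3)*8 = (-6 - 4/3)*8 = -22/3*8 = -176/3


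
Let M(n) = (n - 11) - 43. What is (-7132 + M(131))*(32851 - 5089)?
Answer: -195860910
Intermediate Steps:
M(n) = -54 + n (M(n) = (-11 + n) - 43 = -54 + n)
(-7132 + M(131))*(32851 - 5089) = (-7132 + (-54 + 131))*(32851 - 5089) = (-7132 + 77)*27762 = -7055*27762 = -195860910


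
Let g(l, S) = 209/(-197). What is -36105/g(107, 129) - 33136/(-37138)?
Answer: 132078910477/3880921 ≈ 34033.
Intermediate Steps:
g(l, S) = -209/197 (g(l, S) = 209*(-1/197) = -209/197)
-36105/g(107, 129) - 33136/(-37138) = -36105/(-209/197) - 33136/(-37138) = -36105*(-197/209) - 33136*(-1/37138) = 7112685/209 + 16568/18569 = 132078910477/3880921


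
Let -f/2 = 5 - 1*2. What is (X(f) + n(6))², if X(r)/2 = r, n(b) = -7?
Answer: 361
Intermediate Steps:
f = -6 (f = -2*(5 - 1*2) = -2*(5 - 2) = -2*3 = -6)
X(r) = 2*r
(X(f) + n(6))² = (2*(-6) - 7)² = (-12 - 7)² = (-19)² = 361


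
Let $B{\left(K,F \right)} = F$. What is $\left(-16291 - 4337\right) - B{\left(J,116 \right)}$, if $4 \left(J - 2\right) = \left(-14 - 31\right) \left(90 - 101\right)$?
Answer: $-20744$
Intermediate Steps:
$J = \frac{503}{4}$ ($J = 2 + \frac{\left(-14 - 31\right) \left(90 - 101\right)}{4} = 2 + \frac{\left(-45\right) \left(-11\right)}{4} = 2 + \frac{1}{4} \cdot 495 = 2 + \frac{495}{4} = \frac{503}{4} \approx 125.75$)
$\left(-16291 - 4337\right) - B{\left(J,116 \right)} = \left(-16291 - 4337\right) - 116 = -20628 - 116 = -20744$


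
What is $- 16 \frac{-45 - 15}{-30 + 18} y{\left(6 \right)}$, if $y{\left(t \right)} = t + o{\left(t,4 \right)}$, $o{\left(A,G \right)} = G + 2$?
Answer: $-960$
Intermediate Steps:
$o{\left(A,G \right)} = 2 + G$
$y{\left(t \right)} = 6 + t$ ($y{\left(t \right)} = t + \left(2 + 4\right) = t + 6 = 6 + t$)
$- 16 \frac{-45 - 15}{-30 + 18} y{\left(6 \right)} = - 16 \frac{-45 - 15}{-30 + 18} \left(6 + 6\right) = - 16 \left(- \frac{60}{-12}\right) 12 = - 16 \left(\left(-60\right) \left(- \frac{1}{12}\right)\right) 12 = \left(-16\right) 5 \cdot 12 = \left(-80\right) 12 = -960$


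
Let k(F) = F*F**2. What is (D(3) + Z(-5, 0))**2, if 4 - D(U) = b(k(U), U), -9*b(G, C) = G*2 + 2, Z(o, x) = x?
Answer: 8464/81 ≈ 104.49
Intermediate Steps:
k(F) = F**3
b(G, C) = -2/9 - 2*G/9 (b(G, C) = -(G*2 + 2)/9 = -(2*G + 2)/9 = -(2 + 2*G)/9 = -2/9 - 2*G/9)
D(U) = 38/9 + 2*U**3/9 (D(U) = 4 - (-2/9 - 2*U**3/9) = 4 + (2/9 + 2*U**3/9) = 38/9 + 2*U**3/9)
(D(3) + Z(-5, 0))**2 = ((38/9 + (2/9)*3**3) + 0)**2 = ((38/9 + (2/9)*27) + 0)**2 = ((38/9 + 6) + 0)**2 = (92/9 + 0)**2 = (92/9)**2 = 8464/81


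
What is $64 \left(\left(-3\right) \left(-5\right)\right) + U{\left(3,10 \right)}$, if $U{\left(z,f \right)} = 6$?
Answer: $966$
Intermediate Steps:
$64 \left(\left(-3\right) \left(-5\right)\right) + U{\left(3,10 \right)} = 64 \left(\left(-3\right) \left(-5\right)\right) + 6 = 64 \cdot 15 + 6 = 960 + 6 = 966$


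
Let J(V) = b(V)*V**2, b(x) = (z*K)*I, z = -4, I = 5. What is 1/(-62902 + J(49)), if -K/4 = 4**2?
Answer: 1/3010378 ≈ 3.3218e-7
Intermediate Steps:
K = -64 (K = -4*4**2 = -4*16 = -64)
b(x) = 1280 (b(x) = -4*(-64)*5 = 256*5 = 1280)
J(V) = 1280*V**2
1/(-62902 + J(49)) = 1/(-62902 + 1280*49**2) = 1/(-62902 + 1280*2401) = 1/(-62902 + 3073280) = 1/3010378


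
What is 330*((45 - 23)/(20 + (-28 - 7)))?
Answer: -484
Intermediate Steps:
330*((45 - 23)/(20 + (-28 - 7))) = 330*(22/(20 - 35)) = 330*(22/(-15)) = 330*(22*(-1/15)) = 330*(-22/15) = -484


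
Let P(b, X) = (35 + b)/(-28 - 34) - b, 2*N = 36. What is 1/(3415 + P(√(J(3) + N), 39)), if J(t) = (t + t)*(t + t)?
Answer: 4375030/14938186233 + 1302*√6/4979395411 ≈ 0.00029352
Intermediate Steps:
N = 18 (N = (½)*36 = 18)
J(t) = 4*t² (J(t) = (2*t)*(2*t) = 4*t²)
P(b, X) = -35/62 - 63*b/62 (P(b, X) = (35 + b)/(-62) - b = (35 + b)*(-1/62) - b = (-35/62 - b/62) - b = -35/62 - 63*b/62)
1/(3415 + P(√(J(3) + N), 39)) = 1/(3415 + (-35/62 - 63*√(4*3² + 18)/62)) = 1/(3415 + (-35/62 - 63*√(4*9 + 18)/62)) = 1/(3415 + (-35/62 - 63*√(36 + 18)/62)) = 1/(3415 + (-35/62 - 189*√6/62)) = 1/(211695/62 - 189*√6/62)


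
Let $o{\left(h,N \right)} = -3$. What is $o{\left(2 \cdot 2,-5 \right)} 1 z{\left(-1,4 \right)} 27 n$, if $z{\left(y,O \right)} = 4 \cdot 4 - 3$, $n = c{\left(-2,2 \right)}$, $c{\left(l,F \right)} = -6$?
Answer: $6318$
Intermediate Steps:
$n = -6$
$z{\left(y,O \right)} = 13$ ($z{\left(y,O \right)} = 16 - 3 = 13$)
$o{\left(2 \cdot 2,-5 \right)} 1 z{\left(-1,4 \right)} 27 n = - 3 \cdot 1 \cdot 13 \cdot 27 \left(-6\right) = - 3 \cdot 13 \cdot 27 \left(-6\right) = \left(-3\right) 351 \left(-6\right) = \left(-1053\right) \left(-6\right) = 6318$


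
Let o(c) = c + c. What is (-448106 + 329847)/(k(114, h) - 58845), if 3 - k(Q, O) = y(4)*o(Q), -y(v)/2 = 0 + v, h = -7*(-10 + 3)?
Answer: 118259/57018 ≈ 2.0741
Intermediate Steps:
h = 49 (h = -7*(-7) = 49)
y(v) = -2*v (y(v) = -2*(0 + v) = -2*v)
o(c) = 2*c
k(Q, O) = 3 + 16*Q (k(Q, O) = 3 - (-2*4)*2*Q = 3 - (-8)*2*Q = 3 - (-16)*Q = 3 + 16*Q)
(-448106 + 329847)/(k(114, h) - 58845) = (-448106 + 329847)/((3 + 16*114) - 58845) = -118259/((3 + 1824) - 58845) = -118259/(1827 - 58845) = -118259/(-57018) = -118259*(-1/57018) = 118259/57018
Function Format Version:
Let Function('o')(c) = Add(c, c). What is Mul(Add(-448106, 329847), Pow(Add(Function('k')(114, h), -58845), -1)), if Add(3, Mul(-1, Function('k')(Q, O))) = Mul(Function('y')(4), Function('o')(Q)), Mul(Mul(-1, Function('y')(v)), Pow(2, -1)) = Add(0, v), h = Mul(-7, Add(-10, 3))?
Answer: Rational(118259, 57018) ≈ 2.0741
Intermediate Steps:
h = 49 (h = Mul(-7, -7) = 49)
Function('y')(v) = Mul(-2, v) (Function('y')(v) = Mul(-2, Add(0, v)) = Mul(-2, v))
Function('o')(c) = Mul(2, c)
Function('k')(Q, O) = Add(3, Mul(16, Q)) (Function('k')(Q, O) = Add(3, Mul(-1, Mul(Mul(-2, 4), Mul(2, Q)))) = Add(3, Mul(-1, Mul(-8, Mul(2, Q)))) = Add(3, Mul(-1, Mul(-16, Q))) = Add(3, Mul(16, Q)))
Mul(Add(-448106, 329847), Pow(Add(Function('k')(114, h), -58845), -1)) = Mul(Add(-448106, 329847), Pow(Add(Add(3, Mul(16, 114)), -58845), -1)) = Mul(-118259, Pow(Add(Add(3, 1824), -58845), -1)) = Mul(-118259, Pow(Add(1827, -58845), -1)) = Mul(-118259, Pow(-57018, -1)) = Mul(-118259, Rational(-1, 57018)) = Rational(118259, 57018)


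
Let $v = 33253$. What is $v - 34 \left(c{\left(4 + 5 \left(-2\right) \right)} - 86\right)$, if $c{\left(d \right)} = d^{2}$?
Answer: $34953$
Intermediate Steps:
$v - 34 \left(c{\left(4 + 5 \left(-2\right) \right)} - 86\right) = 33253 - 34 \left(\left(4 + 5 \left(-2\right)\right)^{2} - 86\right) = 33253 - 34 \left(\left(4 - 10\right)^{2} - 86\right) = 33253 - 34 \left(\left(-6\right)^{2} - 86\right) = 33253 - 34 \left(36 - 86\right) = 33253 - 34 \left(-50\right) = 33253 - -1700 = 33253 + 1700 = 34953$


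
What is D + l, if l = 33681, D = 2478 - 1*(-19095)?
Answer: 55254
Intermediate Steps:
D = 21573 (D = 2478 + 19095 = 21573)
D + l = 21573 + 33681 = 55254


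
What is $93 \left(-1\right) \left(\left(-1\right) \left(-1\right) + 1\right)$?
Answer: $-186$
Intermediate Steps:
$93 \left(-1\right) \left(\left(-1\right) \left(-1\right) + 1\right) = - 93 \left(1 + 1\right) = \left(-93\right) 2 = -186$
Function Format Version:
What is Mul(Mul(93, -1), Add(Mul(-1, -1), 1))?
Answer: -186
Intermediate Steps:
Mul(Mul(93, -1), Add(Mul(-1, -1), 1)) = Mul(-93, Add(1, 1)) = Mul(-93, 2) = -186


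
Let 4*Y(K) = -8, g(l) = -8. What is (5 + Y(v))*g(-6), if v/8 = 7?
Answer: -24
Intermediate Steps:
v = 56 (v = 8*7 = 56)
Y(K) = -2 (Y(K) = (¼)*(-8) = -2)
(5 + Y(v))*g(-6) = (5 - 2)*(-8) = 3*(-8) = -24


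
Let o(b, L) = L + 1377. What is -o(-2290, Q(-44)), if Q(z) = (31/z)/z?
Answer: -2665903/1936 ≈ -1377.0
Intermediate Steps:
Q(z) = 31/z**2
o(b, L) = 1377 + L
-o(-2290, Q(-44)) = -(1377 + 31/(-44)**2) = -(1377 + 31*(1/1936)) = -(1377 + 31/1936) = -1*2665903/1936 = -2665903/1936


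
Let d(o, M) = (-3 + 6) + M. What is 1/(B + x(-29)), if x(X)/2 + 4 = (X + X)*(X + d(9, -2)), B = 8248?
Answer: 1/11488 ≈ 8.7047e-5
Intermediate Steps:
d(o, M) = 3 + M
x(X) = -8 + 4*X*(1 + X) (x(X) = -8 + 2*((X + X)*(X + (3 - 2))) = -8 + 2*((2*X)*(X + 1)) = -8 + 2*((2*X)*(1 + X)) = -8 + 2*(2*X*(1 + X)) = -8 + 4*X*(1 + X))
1/(B + x(-29)) = 1/(8248 + (-8 + 4*(-29) + 4*(-29)²)) = 1/(8248 + (-8 - 116 + 4*841)) = 1/(8248 + (-8 - 116 + 3364)) = 1/(8248 + 3240) = 1/11488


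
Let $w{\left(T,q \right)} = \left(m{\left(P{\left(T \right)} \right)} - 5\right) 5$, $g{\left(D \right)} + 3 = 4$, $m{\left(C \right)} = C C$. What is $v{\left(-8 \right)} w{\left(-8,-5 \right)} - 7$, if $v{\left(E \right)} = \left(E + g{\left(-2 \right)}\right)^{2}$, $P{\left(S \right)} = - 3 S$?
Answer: $139888$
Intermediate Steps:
$m{\left(C \right)} = C^{2}$
$g{\left(D \right)} = 1$ ($g{\left(D \right)} = -3 + 4 = 1$)
$v{\left(E \right)} = \left(1 + E\right)^{2}$ ($v{\left(E \right)} = \left(E + 1\right)^{2} = \left(1 + E\right)^{2}$)
$w{\left(T,q \right)} = -25 + 45 T^{2}$ ($w{\left(T,q \right)} = \left(\left(- 3 T\right)^{2} - 5\right) 5 = \left(9 T^{2} - 5\right) 5 = \left(-5 + 9 T^{2}\right) 5 = -25 + 45 T^{2}$)
$v{\left(-8 \right)} w{\left(-8,-5 \right)} - 7 = \left(1 - 8\right)^{2} \left(-25 + 45 \left(-8\right)^{2}\right) - 7 = \left(-7\right)^{2} \left(-25 + 45 \cdot 64\right) - 7 = 49 \left(-25 + 2880\right) - 7 = 49 \cdot 2855 - 7 = 139895 - 7 = 139888$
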